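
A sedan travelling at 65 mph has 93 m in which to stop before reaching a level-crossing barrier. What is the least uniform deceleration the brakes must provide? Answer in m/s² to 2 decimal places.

65 mph × 0.44704 = 29.0576 m/s.
v² = 2a·d ⇒ a = v²/(2d) = 29.0576² / (2 × 93.000) = 844.344 / 186.000 = 4.5395 m/s².

Required deceleration ≈ 4.54 m/s²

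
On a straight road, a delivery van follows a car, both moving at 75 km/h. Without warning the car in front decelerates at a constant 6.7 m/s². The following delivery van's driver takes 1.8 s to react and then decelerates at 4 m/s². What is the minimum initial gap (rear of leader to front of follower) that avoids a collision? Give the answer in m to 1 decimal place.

75 km/h ÷ 3.6 = 20.8333 m/s.
Leader travels v²/(2a_L) = 434.026 / 13.400 = 32.390 m before stopping.
Follower covers v·t_r = 20.8333 × 1.8 = 37.500 m while reacting, then v²/(2a_F) = 434.026 / 8.000 = 54.253 m while braking, for a total of 37.500 + 54.253 = 91.753 m.
Since a_F ≤ a_L and the follower starts braking later, the follower is never slower than the leader, so the closest approach is when both have stopped.
Minimum gap = 91.753 − 32.390 = 59.363 m.

Minimum gap ≈ 59.4 m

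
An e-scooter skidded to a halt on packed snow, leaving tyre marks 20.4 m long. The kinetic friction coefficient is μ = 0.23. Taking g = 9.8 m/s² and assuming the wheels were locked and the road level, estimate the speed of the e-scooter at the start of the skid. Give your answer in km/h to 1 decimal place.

Initial speed ≈ 34.5 km/h

Deceleration a = μg = 0.23 × 9.8 = 2.254 m/s².
v = √(2a·d) = √(2 × 2.254 × 20.4) = √91.963 = 9.5897 m/s.
= 9.5897 × 3.6 = 34.523 km/h.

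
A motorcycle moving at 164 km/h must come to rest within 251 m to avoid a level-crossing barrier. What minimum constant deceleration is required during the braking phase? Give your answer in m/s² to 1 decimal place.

Required deceleration ≈ 4.1 m/s²

164 km/h ÷ 3.6 = 45.5556 m/s.
v² = 2a·d ⇒ a = v²/(2d) = 45.5556² / (2 × 251.000) = 2075.313 / 502.000 = 4.1341 m/s².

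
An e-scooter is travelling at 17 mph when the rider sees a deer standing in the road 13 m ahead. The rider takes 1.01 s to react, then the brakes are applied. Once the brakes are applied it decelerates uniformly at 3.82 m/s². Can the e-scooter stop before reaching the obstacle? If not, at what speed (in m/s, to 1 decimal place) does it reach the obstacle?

No — it strikes the obstacle at 4.1 m/s

17 mph × 0.44704 = 7.5997 m/s.
Reaction distance = 7.5997 × 1.01 = 7.676 m.
Braking distance needed to stop: v²/(2a) = 57.755 / 7.640 = 7.560 m, so total needed = 7.676 + 7.560 = 15.236 m > 13 m — it cannot stop.
Distance remaining when braking begins: 13 − 7.676 = 5.324 m.
v² = v₀² − 2a·d = 57.755 − 2 × 3.820 × 5.324 = 17.080 m²/s².
v = √17.080 = 4.133 m/s.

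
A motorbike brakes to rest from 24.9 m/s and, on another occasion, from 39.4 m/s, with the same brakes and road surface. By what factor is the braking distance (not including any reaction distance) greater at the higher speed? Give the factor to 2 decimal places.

Factor ≈ 2.50

Braking distance d = v²/(2a), so with a fixed, d ∝ v².
Factor = (39.4/24.9)² = 1.5823² = 2.5037.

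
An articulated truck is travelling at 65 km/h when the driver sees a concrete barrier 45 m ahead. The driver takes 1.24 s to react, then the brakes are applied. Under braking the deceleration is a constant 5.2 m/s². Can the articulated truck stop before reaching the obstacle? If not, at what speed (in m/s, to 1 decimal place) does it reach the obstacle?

65 km/h ÷ 3.6 = 18.0556 m/s.
Reaction distance = 18.0556 × 1.24 = 22.389 m.
Braking distance needed to stop: v²/(2a) = 326.005 / 10.400 = 31.347 m, so total needed = 22.389 + 31.347 = 53.736 m > 45 m — it cannot stop.
Distance remaining when braking begins: 45 − 22.389 = 22.611 m.
v² = v₀² − 2a·d = 326.005 − 2 × 5.200 × 22.611 = 90.851 m²/s².
v = √90.851 = 9.532 m/s.

No — it strikes the obstacle at 9.5 m/s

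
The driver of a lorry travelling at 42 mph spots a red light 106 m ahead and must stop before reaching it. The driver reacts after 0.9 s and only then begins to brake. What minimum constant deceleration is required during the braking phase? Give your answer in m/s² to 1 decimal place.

42 mph × 0.44704 = 18.7757 m/s.
Distance covered during reaction = 18.7757 × 0.9 = 16.898 m.
Distance available for braking: 106 − 16.898 = 89.102 m.
v² = 2a·d ⇒ a = v²/(2d) = 18.7757² / (2 × 89.102) = 352.527 / 178.204 = 1.9782 m/s².

Required deceleration ≈ 2.0 m/s²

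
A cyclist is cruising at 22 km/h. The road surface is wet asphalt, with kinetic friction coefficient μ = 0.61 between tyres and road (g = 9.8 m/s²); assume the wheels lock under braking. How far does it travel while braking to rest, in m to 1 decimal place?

Braking distance ≈ 3.1 m

22 km/h ÷ 3.6 = 6.1111 m/s.
a = μg = 0.61 × 9.8 = 5.978 m/s².
Braking distance = v²/(2a) = 6.1111² / (2 × 5.978) = 37.346 / 11.956 = 3.124 m.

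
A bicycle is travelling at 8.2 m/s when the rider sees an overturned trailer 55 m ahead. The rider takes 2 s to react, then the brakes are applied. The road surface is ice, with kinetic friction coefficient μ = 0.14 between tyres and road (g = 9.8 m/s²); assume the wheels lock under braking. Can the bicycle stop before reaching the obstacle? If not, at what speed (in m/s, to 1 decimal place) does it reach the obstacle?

Yes — it stops about 14.1 m short of the obstacle, so it never reaches it

a = μg = 0.14 × 9.8 = 1.372 m/s².
Reaction distance = 8.2000 × 2 = 16.400 m.
Braking distance = v²/(2a) = 67.240 / 2.744 = 24.504 m.
Total stopping distance = 16.400 + 24.504 = 40.904 m, vs 55 m available — it stops with 55 − 40.904 = 14.096 m to spare.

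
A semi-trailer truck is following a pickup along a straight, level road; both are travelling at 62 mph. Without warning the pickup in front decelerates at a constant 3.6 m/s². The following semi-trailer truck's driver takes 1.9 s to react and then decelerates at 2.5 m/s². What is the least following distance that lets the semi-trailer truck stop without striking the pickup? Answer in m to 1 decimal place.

Minimum gap ≈ 99.6 m

62 mph × 0.44704 = 27.7165 m/s.
Leader travels v²/(2a_L) = 768.204 / 7.200 = 106.695 m before stopping.
Follower covers v·t_r = 27.7165 × 1.9 = 52.661 m while reacting, then v²/(2a_F) = 768.204 / 5.000 = 153.641 m while braking, for a total of 52.661 + 153.641 = 206.302 m.
Since a_F ≤ a_L and the follower starts braking later, the follower is never slower than the leader, so the closest approach is when both have stopped.
Minimum gap = 206.302 − 106.695 = 99.607 m.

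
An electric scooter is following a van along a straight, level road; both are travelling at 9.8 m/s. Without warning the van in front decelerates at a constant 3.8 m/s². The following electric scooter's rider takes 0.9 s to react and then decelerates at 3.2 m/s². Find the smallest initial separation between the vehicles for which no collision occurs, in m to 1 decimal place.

Minimum gap ≈ 11.2 m

Leader travels v²/(2a_L) = 96.040 / 7.600 = 12.637 m before stopping.
Follower covers v·t_r = 9.8000 × 0.9 = 8.820 m while reacting, then v²/(2a_F) = 96.040 / 6.400 = 15.006 m while braking, for a total of 8.820 + 15.006 = 23.826 m.
Since a_F ≤ a_L and the follower starts braking later, the follower is never slower than the leader, so the closest approach is when both have stopped.
Minimum gap = 23.826 − 12.637 = 11.189 m.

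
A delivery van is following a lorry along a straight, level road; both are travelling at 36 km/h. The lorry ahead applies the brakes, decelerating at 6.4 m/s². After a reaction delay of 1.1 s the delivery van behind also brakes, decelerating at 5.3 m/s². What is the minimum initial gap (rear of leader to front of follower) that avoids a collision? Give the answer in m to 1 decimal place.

Minimum gap ≈ 12.6 m

36 km/h ÷ 3.6 = 10.0000 m/s.
Leader travels v²/(2a_L) = 100.000 / 12.800 = 7.812 m before stopping.
Follower covers v·t_r = 10.0000 × 1.1 = 11.000 m while reacting, then v²/(2a_F) = 100.000 / 10.600 = 9.434 m while braking, for a total of 11.000 + 9.434 = 20.434 m.
Since a_F ≤ a_L and the follower starts braking later, the follower is never slower than the leader, so the closest approach is when both have stopped.
Minimum gap = 20.434 − 7.812 = 12.622 m.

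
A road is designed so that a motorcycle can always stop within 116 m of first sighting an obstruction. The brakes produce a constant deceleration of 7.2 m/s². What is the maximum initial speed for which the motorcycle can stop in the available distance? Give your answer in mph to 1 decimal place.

v²/(2a) = d ⇒ v = √(2 × 7.200 × 116) = √1670.40 = 40.8705 m/s.
40.8705 m/s ÷ 0.44704 = 91.425 mph.

Maximum speed ≈ 91.4 mph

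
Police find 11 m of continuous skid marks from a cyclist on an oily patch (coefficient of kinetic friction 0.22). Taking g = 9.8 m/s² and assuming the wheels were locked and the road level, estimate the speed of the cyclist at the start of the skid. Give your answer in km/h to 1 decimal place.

Initial speed ≈ 24.8 km/h

Deceleration a = μg = 0.22 × 9.8 = 2.156 m/s².
v = √(2a·d) = √(2 × 2.156 × 11) = √47.432 = 6.8871 m/s.
= 6.8871 × 3.6 = 24.794 km/h.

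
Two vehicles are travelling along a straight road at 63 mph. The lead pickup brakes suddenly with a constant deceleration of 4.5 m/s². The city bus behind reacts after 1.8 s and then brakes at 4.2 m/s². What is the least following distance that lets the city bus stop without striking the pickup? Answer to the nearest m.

Minimum gap ≈ 57 m

63 mph × 0.44704 = 28.1635 m/s.
Leader travels v²/(2a_L) = 793.183 / 9.000 = 88.131 m before stopping.
Follower covers v·t_r = 28.1635 × 1.8 = 50.694 m while reacting, then v²/(2a_F) = 793.183 / 8.400 = 94.427 m while braking, for a total of 50.694 + 94.427 = 145.121 m.
Since a_F ≤ a_L and the follower starts braking later, the follower is never slower than the leader, so the closest approach is when both have stopped.
Minimum gap = 145.121 − 88.131 = 56.990 m.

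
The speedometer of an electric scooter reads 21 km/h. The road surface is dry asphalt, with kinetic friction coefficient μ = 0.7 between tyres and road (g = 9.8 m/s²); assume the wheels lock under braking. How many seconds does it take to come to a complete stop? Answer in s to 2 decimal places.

Braking time ≈ 0.85 s

21 km/h ÷ 3.6 = 5.8333 m/s.
a = μg = 0.7 × 9.8 = 6.860 m/s².
Braking time = v/a = 5.8333 / 6.860 = 0.850 s.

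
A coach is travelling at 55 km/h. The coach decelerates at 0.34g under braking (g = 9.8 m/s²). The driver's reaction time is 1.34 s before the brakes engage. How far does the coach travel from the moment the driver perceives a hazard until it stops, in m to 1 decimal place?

Total stopping distance ≈ 55.5 m

55 km/h ÷ 3.6 = 15.2778 m/s.
a = 0.34 × 9.8 = 3.332 m/s².
Reaction distance = v·t_r = 15.2778 × 1.34 = 20.472 m.
Braking distance = v²/(2a) = 15.2778² / (2 × 3.332) = 233.411 / 6.664 = 35.026 m.
Total = 20.472 + 35.026 = 55.498 m.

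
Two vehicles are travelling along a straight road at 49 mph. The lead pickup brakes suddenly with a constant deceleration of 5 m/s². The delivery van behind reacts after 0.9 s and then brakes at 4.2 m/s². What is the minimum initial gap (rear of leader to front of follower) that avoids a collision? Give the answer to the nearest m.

49 mph × 0.44704 = 21.9050 m/s.
Leader travels v²/(2a_L) = 479.829 / 10.000 = 47.983 m before stopping.
Follower covers v·t_r = 21.9050 × 0.9 = 19.715 m while reacting, then v²/(2a_F) = 479.829 / 8.400 = 57.122 m while braking, for a total of 19.715 + 57.122 = 76.837 m.
Since a_F ≤ a_L and the follower starts braking later, the follower is never slower than the leader, so the closest approach is when both have stopped.
Minimum gap = 76.837 − 47.983 = 28.854 m.

Minimum gap ≈ 29 m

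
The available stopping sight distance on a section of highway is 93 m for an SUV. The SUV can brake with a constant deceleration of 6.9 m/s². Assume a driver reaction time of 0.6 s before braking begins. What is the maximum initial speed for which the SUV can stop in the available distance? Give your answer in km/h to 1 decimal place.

Maximum speed ≈ 114.9 km/h

Stopping distance: v·t_r + v²/(2a) = 93 with t_r = 0.6 s and a = 6.900 m/s².
So v² + 8.280 v − 1283.40 = 0.
Positive root: v = −a·t_r + √((a·t_r)² + 2a·d) = −4.140 + √(17.140 + 1283.40) = 31.9230 m/s.
31.9230 m/s × 3.6 = 114.923 km/h.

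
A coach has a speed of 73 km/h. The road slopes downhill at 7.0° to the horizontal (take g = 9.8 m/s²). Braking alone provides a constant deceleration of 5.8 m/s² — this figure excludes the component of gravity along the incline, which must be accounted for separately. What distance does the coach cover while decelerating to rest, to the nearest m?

73 km/h ÷ 3.6 = 20.2778 m/s.
Gravity along the downhill slope reduces the braking deceleration: a_eff = 5.800 − 9.8·sin 7.0° = 5.800 − 1.194 = 4.606 m/s².
Braking distance = v²/(2a) = 20.2778² / (2 × 4.606) = 411.189 / 9.212 = 44.636 m.

Braking distance ≈ 45 m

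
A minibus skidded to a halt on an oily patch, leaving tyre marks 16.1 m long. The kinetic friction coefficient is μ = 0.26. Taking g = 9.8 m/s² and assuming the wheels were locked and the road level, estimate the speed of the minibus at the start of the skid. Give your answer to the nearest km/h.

Deceleration a = μg = 0.26 × 9.8 = 2.548 m/s².
v = √(2a·d) = √(2 × 2.548 × 16.1) = √82.046 = 9.0579 m/s.
= 9.0579 × 3.6 = 32.608 km/h.

Initial speed ≈ 33 km/h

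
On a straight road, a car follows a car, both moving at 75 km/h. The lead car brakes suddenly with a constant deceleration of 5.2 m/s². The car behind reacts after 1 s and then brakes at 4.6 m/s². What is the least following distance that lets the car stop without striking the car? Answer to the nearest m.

Minimum gap ≈ 26 m

75 km/h ÷ 3.6 = 20.8333 m/s.
Leader travels v²/(2a_L) = 434.026 / 10.400 = 41.733 m before stopping.
Follower covers v·t_r = 20.8333 × 1 = 20.833 m while reacting, then v²/(2a_F) = 434.026 / 9.200 = 47.177 m while braking, for a total of 20.833 + 47.177 = 68.010 m.
Since a_F ≤ a_L and the follower starts braking later, the follower is never slower than the leader, so the closest approach is when both have stopped.
Minimum gap = 68.010 − 41.733 = 26.277 m.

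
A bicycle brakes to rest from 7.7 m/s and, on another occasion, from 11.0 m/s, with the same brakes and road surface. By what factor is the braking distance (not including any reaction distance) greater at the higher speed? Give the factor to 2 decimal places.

Factor ≈ 2.04

Braking distance d = v²/(2a), so with a fixed, d ∝ v².
Factor = (11.0/7.7)² = 1.4286² = 2.0409.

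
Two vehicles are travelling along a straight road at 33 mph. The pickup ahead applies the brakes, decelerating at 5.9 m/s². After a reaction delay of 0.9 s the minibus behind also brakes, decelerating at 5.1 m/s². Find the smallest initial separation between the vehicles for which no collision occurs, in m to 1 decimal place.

33 mph × 0.44704 = 14.7523 m/s.
Leader travels v²/(2a_L) = 217.630 / 11.800 = 18.443 m before stopping.
Follower covers v·t_r = 14.7523 × 0.9 = 13.277 m while reacting, then v²/(2a_F) = 217.630 / 10.200 = 21.336 m while braking, for a total of 13.277 + 21.336 = 34.613 m.
Since a_F ≤ a_L and the follower starts braking later, the follower is never slower than the leader, so the closest approach is when both have stopped.
Minimum gap = 34.613 − 18.443 = 16.170 m.

Minimum gap ≈ 16.2 m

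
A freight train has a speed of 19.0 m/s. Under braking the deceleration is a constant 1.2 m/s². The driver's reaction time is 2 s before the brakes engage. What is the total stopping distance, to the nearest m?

Reaction distance = v·t_r = 19.0000 × 2 = 38.000 m.
Braking distance = v²/(2a) = 19.0000² / (2 × 1.200) = 361.000 / 2.400 = 150.417 m.
Total = 38.000 + 150.417 = 188.417 m.

Total stopping distance ≈ 188 m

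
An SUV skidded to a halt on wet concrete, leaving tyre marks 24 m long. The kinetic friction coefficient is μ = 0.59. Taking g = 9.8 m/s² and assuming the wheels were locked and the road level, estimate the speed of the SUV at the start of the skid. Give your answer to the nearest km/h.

Initial speed ≈ 60 km/h

Deceleration a = μg = 0.59 × 9.8 = 5.782 m/s².
v = √(2a·d) = √(2 × 5.782 × 24) = √277.536 = 16.6594 m/s.
= 16.6594 × 3.6 = 59.974 km/h.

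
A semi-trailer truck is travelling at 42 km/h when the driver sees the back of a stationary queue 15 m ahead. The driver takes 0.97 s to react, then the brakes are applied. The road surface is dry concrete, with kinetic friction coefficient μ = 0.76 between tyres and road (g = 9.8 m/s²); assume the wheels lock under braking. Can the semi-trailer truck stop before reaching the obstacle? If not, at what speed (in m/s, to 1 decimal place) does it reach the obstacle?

No — it strikes the obstacle at 9.0 m/s

42 km/h ÷ 3.6 = 11.6667 m/s.
a = μg = 0.76 × 9.8 = 7.448 m/s².
Reaction distance = 11.6667 × 0.97 = 11.317 m.
Braking distance needed to stop: v²/(2a) = 136.112 / 14.896 = 9.137 m, so total needed = 11.317 + 9.137 = 20.454 m > 15 m — it cannot stop.
Distance remaining when braking begins: 15 − 11.317 = 3.683 m.
v² = v₀² − 2a·d = 136.112 − 2 × 7.448 × 3.683 = 81.250 m²/s².
v = √81.250 = 9.014 m/s.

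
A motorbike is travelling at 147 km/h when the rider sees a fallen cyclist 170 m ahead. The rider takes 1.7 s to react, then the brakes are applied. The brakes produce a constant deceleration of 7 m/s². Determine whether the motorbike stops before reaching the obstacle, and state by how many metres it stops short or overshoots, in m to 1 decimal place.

147 km/h ÷ 3.6 = 40.8333 m/s.
Reaction distance = 40.8333 × 1.7 = 69.417 m.
Braking distance = v²/(2a) = 1667.358 / 14.000 = 119.097 m.
Total stopping distance = 69.417 + 119.097 = 188.514 m, vs 170 m available — it cannot stop in time and overshoots by 188.514 − 170 = 18.514 m.

No — it overshoots by 18.5 m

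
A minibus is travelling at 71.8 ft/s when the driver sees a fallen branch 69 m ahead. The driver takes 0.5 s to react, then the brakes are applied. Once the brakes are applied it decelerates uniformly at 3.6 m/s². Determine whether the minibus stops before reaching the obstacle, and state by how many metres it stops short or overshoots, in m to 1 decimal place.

71.8 ft/s × 0.3048 = 21.8846 m/s.
Reaction distance = 21.8846 × 0.5 = 10.942 m.
Braking distance = v²/(2a) = 478.936 / 7.200 = 66.519 m.
Total stopping distance = 10.942 + 66.519 = 77.461 m, vs 69 m available — it cannot stop in time and overshoots by 77.461 − 69 = 8.461 m.

No — it overshoots by 8.5 m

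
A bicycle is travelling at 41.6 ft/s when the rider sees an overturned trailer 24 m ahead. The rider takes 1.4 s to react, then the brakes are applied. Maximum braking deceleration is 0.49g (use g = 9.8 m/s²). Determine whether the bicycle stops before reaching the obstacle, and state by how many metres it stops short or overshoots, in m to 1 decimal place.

No — it overshoots by 10.5 m

41.6 ft/s × 0.3048 = 12.6797 m/s.
a = 0.49 × 9.8 = 4.802 m/s².
Reaction distance = 12.6797 × 1.4 = 17.752 m.
Braking distance = v²/(2a) = 160.775 / 9.604 = 16.740 m.
Total stopping distance = 17.752 + 16.740 = 34.492 m, vs 24 m available — it cannot stop in time and overshoots by 34.492 − 24 = 10.492 m.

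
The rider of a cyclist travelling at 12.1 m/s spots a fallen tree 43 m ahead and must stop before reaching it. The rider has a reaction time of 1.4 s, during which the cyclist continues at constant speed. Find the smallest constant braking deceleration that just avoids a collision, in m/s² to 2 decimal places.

Required deceleration ≈ 2.81 m/s²

Distance covered during reaction = 12.1000 × 1.4 = 16.940 m.
Distance available for braking: 43 − 16.940 = 26.060 m.
v² = 2a·d ⇒ a = v²/(2d) = 12.1000² / (2 × 26.060) = 146.410 / 52.120 = 2.8091 m/s².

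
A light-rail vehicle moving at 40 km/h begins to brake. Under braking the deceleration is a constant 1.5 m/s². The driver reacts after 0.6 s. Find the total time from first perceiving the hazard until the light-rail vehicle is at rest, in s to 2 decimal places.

40 km/h ÷ 3.6 = 11.1111 m/s.
Braking time = v/a = 11.1111 / 1.500 = 7.407 s.
Total = 0.6 + 7.407 = 8.007 s.

Total time ≈ 8.01 s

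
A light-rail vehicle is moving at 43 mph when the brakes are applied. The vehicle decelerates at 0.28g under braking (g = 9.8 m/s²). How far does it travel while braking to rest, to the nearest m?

43 mph × 0.44704 = 19.2227 m/s.
a = 0.28 × 9.8 = 2.744 m/s².
Braking distance = v²/(2a) = 19.2227² / (2 × 2.744) = 369.512 / 5.488 = 67.331 m.

Braking distance ≈ 67 m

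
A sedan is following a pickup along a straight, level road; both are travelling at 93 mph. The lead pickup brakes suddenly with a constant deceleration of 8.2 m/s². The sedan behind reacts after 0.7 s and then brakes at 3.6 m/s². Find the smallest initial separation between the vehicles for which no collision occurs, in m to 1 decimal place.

93 mph × 0.44704 = 41.5747 m/s.
Leader travels v²/(2a_L) = 1728.456 / 16.400 = 105.394 m before stopping.
Follower covers v·t_r = 41.5747 × 0.7 = 29.102 m while reacting, then v²/(2a_F) = 1728.456 / 7.200 = 240.063 m while braking, for a total of 29.102 + 240.063 = 269.165 m.
Since a_F ≤ a_L and the follower starts braking later, the follower is never slower than the leader, so the closest approach is when both have stopped.
Minimum gap = 269.165 − 105.394 = 163.771 m.

Minimum gap ≈ 163.8 m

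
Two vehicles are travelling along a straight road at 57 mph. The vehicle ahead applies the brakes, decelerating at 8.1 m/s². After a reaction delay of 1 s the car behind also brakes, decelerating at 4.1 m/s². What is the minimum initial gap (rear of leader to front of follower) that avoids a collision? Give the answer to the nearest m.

57 mph × 0.44704 = 25.4813 m/s.
Leader travels v²/(2a_L) = 649.297 / 16.200 = 40.080 m before stopping.
Follower covers v·t_r = 25.4813 × 1 = 25.481 m while reacting, then v²/(2a_F) = 649.297 / 8.200 = 79.183 m while braking, for a total of 25.481 + 79.183 = 104.664 m.
Since a_F ≤ a_L and the follower starts braking later, the follower is never slower than the leader, so the closest approach is when both have stopped.
Minimum gap = 104.664 − 40.080 = 64.584 m.

Minimum gap ≈ 65 m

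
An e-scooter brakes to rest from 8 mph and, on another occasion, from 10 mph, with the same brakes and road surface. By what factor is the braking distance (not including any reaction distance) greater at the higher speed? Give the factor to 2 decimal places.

Factor ≈ 1.56

Braking distance d = v²/(2a), so with a fixed, d ∝ v².
Factor = (10/8)² = 1.2500² = 1.5625.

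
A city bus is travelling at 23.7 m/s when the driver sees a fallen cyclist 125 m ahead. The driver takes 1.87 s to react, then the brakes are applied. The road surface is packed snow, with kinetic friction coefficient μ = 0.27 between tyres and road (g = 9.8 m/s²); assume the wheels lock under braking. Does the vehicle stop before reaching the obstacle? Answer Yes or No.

a = μg = 0.27 × 9.8 = 2.646 m/s².
Reaction distance = 23.7000 × 1.87 = 44.319 m.
Braking distance = v²/(2a) = 561.690 / 5.292 = 106.139 m.
Total stopping distance = 44.319 + 106.139 = 150.458 m, vs 125 m available — it cannot stop in time and overshoots by 150.458 − 125 = 25.458 m.

No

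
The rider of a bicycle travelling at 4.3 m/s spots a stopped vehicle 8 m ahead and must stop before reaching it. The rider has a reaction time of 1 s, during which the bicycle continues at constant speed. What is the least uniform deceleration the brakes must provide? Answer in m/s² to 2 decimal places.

Required deceleration ≈ 2.50 m/s²

Distance covered during reaction = 4.3000 × 1 = 4.300 m.
Distance available for braking: 8 − 4.300 = 3.700 m.
v² = 2a·d ⇒ a = v²/(2d) = 4.3000² / (2 × 3.700) = 18.490 / 7.400 = 2.4986 m/s².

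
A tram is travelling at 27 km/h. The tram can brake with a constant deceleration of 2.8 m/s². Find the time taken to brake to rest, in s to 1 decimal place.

Braking time ≈ 2.7 s

27 km/h ÷ 3.6 = 7.5000 m/s.
Braking time = v/a = 7.5000 / 2.800 = 2.679 s.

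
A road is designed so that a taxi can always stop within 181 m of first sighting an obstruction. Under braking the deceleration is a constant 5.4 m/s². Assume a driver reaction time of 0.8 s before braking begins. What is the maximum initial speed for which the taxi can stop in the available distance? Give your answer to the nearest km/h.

Stopping distance: v·t_r + v²/(2a) = 181 with t_r = 0.8 s and a = 5.400 m/s².
So v² + 8.640 v − 1954.80 = 0.
Positive root: v = −a·t_r + √((a·t_r)² + 2a·d) = −4.320 + √(18.662 + 1954.80) = 40.1037 m/s.
40.1037 m/s × 3.6 = 144.373 km/h.

Maximum speed ≈ 144 km/h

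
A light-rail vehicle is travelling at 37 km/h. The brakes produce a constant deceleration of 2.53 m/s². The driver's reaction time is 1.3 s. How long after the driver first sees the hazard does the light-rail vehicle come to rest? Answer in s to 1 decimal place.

Total time ≈ 5.4 s

37 km/h ÷ 3.6 = 10.2778 m/s.
Braking time = v/a = 10.2778 / 2.530 = 4.062 s.
Total = 1.3 + 4.062 = 5.362 s.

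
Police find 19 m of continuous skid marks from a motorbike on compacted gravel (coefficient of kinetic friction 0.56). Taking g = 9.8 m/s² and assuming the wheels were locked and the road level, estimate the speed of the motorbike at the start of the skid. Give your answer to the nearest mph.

Deceleration a = μg = 0.56 × 9.8 = 5.488 m/s².
v = √(2a·d) = √(2 × 5.488 × 19) = √208.544 = 14.4411 m/s.
= 14.4411 ÷ 0.44704 = 32.304 mph.

Initial speed ≈ 32 mph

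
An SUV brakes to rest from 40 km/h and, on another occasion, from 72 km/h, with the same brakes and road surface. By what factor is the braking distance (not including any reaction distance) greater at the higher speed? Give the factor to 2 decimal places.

Factor ≈ 3.24

Braking distance d = v²/(2a), so with a fixed, d ∝ v².
Factor = (72/40)² = 1.8000² = 3.2400.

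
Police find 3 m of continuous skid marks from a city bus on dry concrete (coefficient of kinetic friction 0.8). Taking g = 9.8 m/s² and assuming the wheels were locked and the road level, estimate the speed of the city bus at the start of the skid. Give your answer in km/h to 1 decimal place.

Initial speed ≈ 24.7 km/h

Deceleration a = μg = 0.8 × 9.8 = 7.840 m/s².
v = √(2a·d) = √(2 × 7.840 × 3) = √47.040 = 6.8586 m/s.
= 6.8586 × 3.6 = 24.691 km/h.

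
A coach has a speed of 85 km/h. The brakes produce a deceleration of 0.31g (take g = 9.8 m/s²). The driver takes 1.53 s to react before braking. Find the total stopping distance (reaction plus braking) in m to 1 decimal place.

Total stopping distance ≈ 127.9 m

85 km/h ÷ 3.6 = 23.6111 m/s.
a = 0.31 × 9.8 = 3.038 m/s².
Reaction distance = v·t_r = 23.6111 × 1.53 = 36.125 m.
Braking distance = v²/(2a) = 23.6111² / (2 × 3.038) = 557.484 / 6.076 = 91.752 m.
Total = 36.125 + 91.752 = 127.877 m.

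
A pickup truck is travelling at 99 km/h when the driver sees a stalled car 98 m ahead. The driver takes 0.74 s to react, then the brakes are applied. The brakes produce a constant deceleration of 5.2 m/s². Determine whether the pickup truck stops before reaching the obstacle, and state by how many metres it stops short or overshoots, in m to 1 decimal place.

Yes — it stops 4.9 m short of the obstacle

99 km/h ÷ 3.6 = 27.5000 m/s.
Reaction distance = 27.5000 × 0.74 = 20.350 m.
Braking distance = v²/(2a) = 756.250 / 10.400 = 72.716 m.
Total stopping distance = 20.350 + 72.716 = 93.066 m, vs 98 m available — it stops with 98 − 93.066 = 4.934 m to spare.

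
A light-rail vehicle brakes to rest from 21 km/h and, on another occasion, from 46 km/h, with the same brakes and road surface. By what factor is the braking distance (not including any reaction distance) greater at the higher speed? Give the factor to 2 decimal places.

Factor ≈ 4.80

Braking distance d = v²/(2a), so with a fixed, d ∝ v².
Factor = (46/21)² = 2.1905² = 4.7983.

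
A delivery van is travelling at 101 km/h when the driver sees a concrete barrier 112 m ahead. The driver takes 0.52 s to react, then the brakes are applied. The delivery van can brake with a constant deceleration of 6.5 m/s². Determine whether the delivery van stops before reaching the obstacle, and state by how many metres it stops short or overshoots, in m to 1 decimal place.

Yes — it stops 36.9 m short of the obstacle

101 km/h ÷ 3.6 = 28.0556 m/s.
Reaction distance = 28.0556 × 0.52 = 14.589 m.
Braking distance = v²/(2a) = 787.117 / 13.000 = 60.547 m.
Total stopping distance = 14.589 + 60.547 = 75.136 m, vs 112 m available — it stops with 112 − 75.136 = 36.864 m to spare.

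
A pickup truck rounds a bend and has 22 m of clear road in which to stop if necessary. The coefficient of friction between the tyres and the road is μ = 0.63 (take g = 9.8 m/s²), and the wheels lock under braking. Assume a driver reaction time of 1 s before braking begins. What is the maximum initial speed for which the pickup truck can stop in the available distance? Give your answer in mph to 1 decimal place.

Maximum speed ≈ 25.6 mph

a = μg = 0.63 × 9.8 = 6.174 m/s².
Stopping distance: v·t_r + v²/(2a) = 22 with t_r = 1 s and a = 6.174 m/s².
So v² + 12.348 v − 271.66 = 0.
Positive root: v = −a·t_r + √((a·t_r)² + 2a·d) = −6.174 + √(38.118 + 271.66) = 11.4265 m/s.
11.4265 m/s ÷ 0.44704 = 25.560 mph.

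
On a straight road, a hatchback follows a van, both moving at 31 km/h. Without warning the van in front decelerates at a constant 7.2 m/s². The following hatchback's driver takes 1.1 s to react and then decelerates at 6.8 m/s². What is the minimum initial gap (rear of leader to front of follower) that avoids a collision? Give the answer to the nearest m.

31 km/h ÷ 3.6 = 8.6111 m/s.
Leader travels v²/(2a_L) = 74.151 / 14.400 = 5.149 m before stopping.
Follower covers v·t_r = 8.6111 × 1.1 = 9.472 m while reacting, then v²/(2a_F) = 74.151 / 13.600 = 5.452 m while braking, for a total of 9.472 + 5.452 = 14.924 m.
Since a_F ≤ a_L and the follower starts braking later, the follower is never slower than the leader, so the closest approach is when both have stopped.
Minimum gap = 14.924 − 5.149 = 9.775 m.

Minimum gap ≈ 10 m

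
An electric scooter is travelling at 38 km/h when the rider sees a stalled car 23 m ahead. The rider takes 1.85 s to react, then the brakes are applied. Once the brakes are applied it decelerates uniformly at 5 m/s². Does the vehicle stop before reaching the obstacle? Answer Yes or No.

38 km/h ÷ 3.6 = 10.5556 m/s.
Reaction distance = 10.5556 × 1.85 = 19.528 m.
Braking distance = v²/(2a) = 111.421 / 10.000 = 11.142 m.
Total stopping distance = 19.528 + 11.142 = 30.670 m, vs 23 m available — it cannot stop in time and overshoots by 30.670 − 23 = 7.670 m.

No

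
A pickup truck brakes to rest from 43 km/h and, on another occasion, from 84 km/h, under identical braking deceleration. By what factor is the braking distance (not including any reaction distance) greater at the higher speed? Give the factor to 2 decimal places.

Braking distance d = v²/(2a), so with a fixed, d ∝ v².
Factor = (84/43)² = 1.9535² = 3.8162.

Factor ≈ 3.82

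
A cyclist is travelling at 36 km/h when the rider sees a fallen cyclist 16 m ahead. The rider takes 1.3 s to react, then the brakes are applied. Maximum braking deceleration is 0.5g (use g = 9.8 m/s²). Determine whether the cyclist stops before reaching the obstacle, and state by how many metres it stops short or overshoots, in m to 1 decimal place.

No — it overshoots by 7.2 m

36 km/h ÷ 3.6 = 10.0000 m/s.
a = 0.5 × 9.8 = 4.900 m/s².
Reaction distance = 10.0000 × 1.3 = 13.000 m.
Braking distance = v²/(2a) = 100.000 / 9.800 = 10.204 m.
Total stopping distance = 13.000 + 10.204 = 23.204 m, vs 16 m available — it cannot stop in time and overshoots by 23.204 − 16 = 7.204 m.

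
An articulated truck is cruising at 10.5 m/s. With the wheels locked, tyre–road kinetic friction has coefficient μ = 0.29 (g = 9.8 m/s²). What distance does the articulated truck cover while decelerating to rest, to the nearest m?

a = μg = 0.29 × 9.8 = 2.842 m/s².
Braking distance = v²/(2a) = 10.5000² / (2 × 2.842) = 110.250 / 5.684 = 19.397 m.

Braking distance ≈ 19 m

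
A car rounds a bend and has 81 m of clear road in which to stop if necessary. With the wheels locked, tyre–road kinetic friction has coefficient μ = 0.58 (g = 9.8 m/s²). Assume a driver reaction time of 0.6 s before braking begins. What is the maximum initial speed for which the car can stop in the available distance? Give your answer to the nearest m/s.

a = μg = 0.58 × 9.8 = 5.684 m/s².
Stopping distance: v·t_r + v²/(2a) = 81 with t_r = 0.6 s and a = 5.684 m/s².
So v² + 6.821 v − 920.81 = 0.
Positive root: v = −a·t_r + √((a·t_r)² + 2a·d) = −3.410 + √(11.628 + 920.81) = 27.1258 m/s.

Maximum speed ≈ 27 m/s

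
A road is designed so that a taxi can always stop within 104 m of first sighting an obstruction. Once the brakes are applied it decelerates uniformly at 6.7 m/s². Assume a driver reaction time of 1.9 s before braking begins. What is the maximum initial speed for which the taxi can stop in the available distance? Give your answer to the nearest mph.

Maximum speed ≈ 60 mph

Stopping distance: v·t_r + v²/(2a) = 104 with t_r = 1.9 s and a = 6.700 m/s².
So v² + 25.460 v − 1393.60 = 0.
Positive root: v = −a·t_r + √((a·t_r)² + 2a·d) = −12.730 + √(162.053 + 1393.60) = 26.7118 m/s.
26.7118 m/s ÷ 0.44704 = 59.753 mph.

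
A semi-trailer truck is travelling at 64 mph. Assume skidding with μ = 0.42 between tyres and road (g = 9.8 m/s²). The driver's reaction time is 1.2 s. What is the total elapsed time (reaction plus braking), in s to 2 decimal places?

64 mph × 0.44704 = 28.6106 m/s.
a = μg = 0.42 × 9.8 = 4.116 m/s².
Braking time = v/a = 28.6106 / 4.116 = 6.951 s.
Total = 1.2 + 6.951 = 8.151 s.

Total time ≈ 8.15 s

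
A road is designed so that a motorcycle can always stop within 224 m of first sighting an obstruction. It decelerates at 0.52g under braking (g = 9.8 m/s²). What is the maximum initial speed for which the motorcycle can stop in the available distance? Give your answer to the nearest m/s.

a = 0.52 × 9.8 = 5.096 m/s².
v²/(2a) = d ⇒ v = √(2 × 5.096 × 224) = √2283.01 = 47.7809 m/s.

Maximum speed ≈ 48 m/s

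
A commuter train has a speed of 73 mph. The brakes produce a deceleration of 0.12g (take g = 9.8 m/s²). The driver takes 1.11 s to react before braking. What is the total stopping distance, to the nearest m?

Total stopping distance ≈ 489 m

73 mph × 0.44704 = 32.6339 m/s.
a = 0.12 × 9.8 = 1.176 m/s².
Reaction distance = v·t_r = 32.6339 × 1.11 = 36.224 m.
Braking distance = v²/(2a) = 32.6339² / (2 × 1.176) = 1064.971 / 2.352 = 452.794 m.
Total = 36.224 + 452.794 = 489.018 m.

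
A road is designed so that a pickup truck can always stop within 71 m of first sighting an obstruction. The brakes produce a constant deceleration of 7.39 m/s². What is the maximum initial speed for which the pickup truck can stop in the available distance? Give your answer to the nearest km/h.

v²/(2a) = d ⇒ v = √(2 × 7.390 × 71) = √1049.38 = 32.3941 m/s.
32.3941 m/s × 3.6 = 116.619 km/h.

Maximum speed ≈ 117 km/h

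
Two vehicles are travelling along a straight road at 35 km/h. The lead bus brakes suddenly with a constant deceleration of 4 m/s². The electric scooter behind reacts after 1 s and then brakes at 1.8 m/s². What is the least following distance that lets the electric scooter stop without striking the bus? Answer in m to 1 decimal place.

35 km/h ÷ 3.6 = 9.7222 m/s.
Leader travels v²/(2a_L) = 94.521 / 8.000 = 11.815 m before stopping.
Follower covers v·t_r = 9.7222 × 1 = 9.722 m while reacting, then v²/(2a_F) = 94.521 / 3.600 = 26.256 m while braking, for a total of 9.722 + 26.256 = 35.978 m.
Since a_F ≤ a_L and the follower starts braking later, the follower is never slower than the leader, so the closest approach is when both have stopped.
Minimum gap = 35.978 − 11.815 = 24.163 m.

Minimum gap ≈ 24.2 m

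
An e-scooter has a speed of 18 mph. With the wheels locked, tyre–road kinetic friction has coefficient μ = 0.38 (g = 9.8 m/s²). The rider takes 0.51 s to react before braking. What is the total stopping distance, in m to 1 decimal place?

Total stopping distance ≈ 12.8 m

18 mph × 0.44704 = 8.0467 m/s.
a = μg = 0.38 × 9.8 = 3.724 m/s².
Reaction distance = v·t_r = 8.0467 × 0.51 = 4.104 m.
Braking distance = v²/(2a) = 8.0467² / (2 × 3.724) = 64.749 / 7.448 = 8.693 m.
Total = 4.104 + 8.693 = 12.797 m.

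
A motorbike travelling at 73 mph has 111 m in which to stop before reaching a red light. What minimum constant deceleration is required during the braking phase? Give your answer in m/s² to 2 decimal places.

73 mph × 0.44704 = 32.6339 m/s.
v² = 2a·d ⇒ a = v²/(2d) = 32.6339² / (2 × 111.000) = 1064.971 / 222.000 = 4.7972 m/s².

Required deceleration ≈ 4.80 m/s²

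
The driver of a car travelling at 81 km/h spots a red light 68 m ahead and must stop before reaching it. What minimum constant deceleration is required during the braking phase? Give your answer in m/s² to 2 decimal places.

Required deceleration ≈ 3.72 m/s²

81 km/h ÷ 3.6 = 22.5000 m/s.
v² = 2a·d ⇒ a = v²/(2d) = 22.5000² / (2 × 68.000) = 506.250 / 136.000 = 3.7224 m/s².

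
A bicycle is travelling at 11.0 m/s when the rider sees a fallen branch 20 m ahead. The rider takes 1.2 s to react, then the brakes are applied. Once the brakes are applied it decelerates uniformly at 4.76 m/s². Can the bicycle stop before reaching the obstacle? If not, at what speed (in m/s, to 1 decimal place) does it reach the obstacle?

No — it strikes the obstacle at 7.5 m/s

Reaction distance = 11.0000 × 1.2 = 13.200 m.
Braking distance needed to stop: v²/(2a) = 121.000 / 9.520 = 12.710 m, so total needed = 13.200 + 12.710 = 25.910 m > 20 m — it cannot stop.
Distance remaining when braking begins: 20 − 13.200 = 6.800 m.
v² = v₀² − 2a·d = 121.000 − 2 × 4.760 × 6.800 = 56.264 m²/s².
v = √56.264 = 7.501 m/s.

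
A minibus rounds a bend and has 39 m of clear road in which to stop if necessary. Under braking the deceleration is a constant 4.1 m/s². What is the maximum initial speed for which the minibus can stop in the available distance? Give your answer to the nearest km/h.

v²/(2a) = d ⇒ v = √(2 × 4.100 × 39) = √319.80 = 17.8830 m/s.
17.8830 m/s × 3.6 = 64.379 km/h.

Maximum speed ≈ 64 km/h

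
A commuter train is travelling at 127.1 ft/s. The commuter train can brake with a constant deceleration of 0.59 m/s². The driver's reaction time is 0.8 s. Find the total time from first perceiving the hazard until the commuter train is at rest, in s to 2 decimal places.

Total time ≈ 66.46 s

127.1 ft/s × 0.3048 = 38.7401 m/s.
Braking time = v/a = 38.7401 / 0.590 = 65.661 s.
Total = 0.8 + 65.661 = 66.461 s.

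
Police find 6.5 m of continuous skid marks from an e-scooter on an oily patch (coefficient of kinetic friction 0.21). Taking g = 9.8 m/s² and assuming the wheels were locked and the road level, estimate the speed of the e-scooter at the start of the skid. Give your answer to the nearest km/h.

Deceleration a = μg = 0.21 × 9.8 = 2.058 m/s².
v = √(2a·d) = √(2 × 2.058 × 6.5) = √26.754 = 5.1724 m/s.
= 5.1724 × 3.6 = 18.621 km/h.

Initial speed ≈ 19 km/h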